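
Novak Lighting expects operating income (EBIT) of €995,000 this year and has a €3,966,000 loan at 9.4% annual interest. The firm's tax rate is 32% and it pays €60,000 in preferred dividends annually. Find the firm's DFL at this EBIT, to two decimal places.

Annual interest charges come to €372,804.00.
Pre-tax preferred-dividend burden = €60,000 ÷ (1 − 0.32) = €88,235.29.
DFL = EBIT ÷ [EBIT − I − D_p/(1−t)] = €995,000 ÷ [€995,000 − €372,804.00 − €88,235.29] = €995,000 ÷ €533,960.71 = 1.8634.

1.86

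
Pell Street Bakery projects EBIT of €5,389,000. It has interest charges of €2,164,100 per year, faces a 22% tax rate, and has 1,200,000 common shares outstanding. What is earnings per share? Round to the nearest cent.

Pre-tax income = €5,389,000 − €2,164,100.00 = €3,224,900.00.
After tax at 22%: net income = €3,224,900.00 × 0.78 = €2,515,422.00.
Per share: €2,515,422.00 / 1,200,000 shares = €2.10.

€2.10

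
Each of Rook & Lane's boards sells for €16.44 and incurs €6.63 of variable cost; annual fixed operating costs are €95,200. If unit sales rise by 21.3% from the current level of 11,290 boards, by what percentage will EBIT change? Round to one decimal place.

+151.7%

Contribution at this volume is 11,290 × €9.81 = €110,754.90.
EBIT = €110,754.90 − €95,200 = €15,554.90.
DOL = contribution ÷ EBIT = €110,754.90 ÷ €15,554.90 = 7.1203.
So EBIT moves 7.1203 × (+21.3%) = +151.7%.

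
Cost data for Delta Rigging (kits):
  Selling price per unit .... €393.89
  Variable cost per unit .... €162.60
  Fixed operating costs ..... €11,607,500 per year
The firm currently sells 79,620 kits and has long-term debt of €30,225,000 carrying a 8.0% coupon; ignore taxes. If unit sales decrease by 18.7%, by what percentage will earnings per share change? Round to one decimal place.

-78.4%

Contribution at this volume is 79,620 × €231.29 = €18,415,309.80.
EBIT = €18,415,309.80 − €11,607,500 = €6,807,809.80.
After interest of €2,418,000.00, pre-tax earnings = €4,389,809.80.
Degree of combined leverage = contribution ÷ (EBIT − I) = €18,415,309.80 ÷ €4,389,809.80 = 4.1950.
%ΔEPS = DCL × %ΔSales = 4.1950 × -18.7% = -78.4%.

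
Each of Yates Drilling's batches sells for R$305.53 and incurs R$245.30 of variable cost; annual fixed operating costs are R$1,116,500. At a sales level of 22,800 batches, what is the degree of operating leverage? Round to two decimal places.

Contribution at this volume is 22,800 × R$60.23 = R$1,373,244.00.
EBIT = R$1,373,244.00 − R$1,116,500 = R$256,744.00.
DOL = contribution ÷ EBIT = R$1,373,244.00 ÷ R$256,744.00 = 5.3487.

5.35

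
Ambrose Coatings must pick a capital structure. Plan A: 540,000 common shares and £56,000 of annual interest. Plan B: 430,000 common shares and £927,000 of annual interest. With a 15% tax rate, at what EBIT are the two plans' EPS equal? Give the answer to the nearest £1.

£4,331,818

Set EPS_A = EPS_B: (EBIT − £56,000)(1 − 0.15) ÷ 540,000 = (EBIT − £927,000)(1 − 0.15) ÷ 430,000.
The (1 − t) factor cancels: (EBIT − 56,000) × 430,000 = (EBIT − 927,000) × 540,000.
EBIT × (540,000 − 430,000) = 927,000 × 540,000 − 56,000 × 430,000 = 476,500,000,000, so EBIT = 476,500,000,000 ÷ 110,000 = 4,331,818.18.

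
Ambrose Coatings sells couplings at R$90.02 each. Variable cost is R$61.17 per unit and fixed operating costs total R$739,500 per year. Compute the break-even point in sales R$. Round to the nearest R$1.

R$2,307,445

CM per unit = R$90.02 − R$61.17 = R$28.85; CM ratio = R$28.85 / R$90.02 = 0.3205.
Break-even sales = FC ÷ CM ratio = R$739,500 × R$90.02 / R$28.85 = R$2,307,445.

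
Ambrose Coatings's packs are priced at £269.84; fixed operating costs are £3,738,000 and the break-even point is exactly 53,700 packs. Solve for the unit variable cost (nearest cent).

Contribution per unit must be FC / Q = £3,738,000 / 53,700 = £69.6089.
Hence VC = price − CM = £269.84 − £69.6089 = £200.23.

£200.23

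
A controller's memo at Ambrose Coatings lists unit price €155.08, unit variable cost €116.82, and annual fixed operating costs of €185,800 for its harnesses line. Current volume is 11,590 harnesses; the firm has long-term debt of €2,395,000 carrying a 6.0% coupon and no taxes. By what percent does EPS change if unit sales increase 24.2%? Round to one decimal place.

At 11,590 units, contribution = 11,590 × €38.26 = €443,433.40.
Subtracting fixed costs: EBIT = €443,433.40 − €185,800 = €257,633.40.
After interest of €143,700.00, pre-tax earnings = €113,933.40.
Degree of combined leverage = contribution ÷ (EBIT − I) = €443,433.40 ÷ €113,933.40 = 3.8920.
%ΔEPS = DCL × %ΔSales = 3.8920 × +24.2% = +94.2%.

+94.2%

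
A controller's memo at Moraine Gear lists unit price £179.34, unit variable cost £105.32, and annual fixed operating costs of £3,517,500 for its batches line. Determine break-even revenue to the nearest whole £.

£8,522,405

CM per unit = £179.34 − £105.32 = £74.02; CM ratio = £74.02 / £179.34 = 0.4127.
Break-even revenue = fixed costs × price ÷ CM = £3,517,500 × £179.34 ÷ £74.02 = £8,522,405.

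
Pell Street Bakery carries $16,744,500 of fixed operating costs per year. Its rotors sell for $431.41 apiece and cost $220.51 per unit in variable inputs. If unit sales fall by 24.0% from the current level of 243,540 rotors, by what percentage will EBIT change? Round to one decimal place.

Total contribution margin = 243,540 × $210.90 = $51,362,586.00.
EBIT = $51,362,586.00 − $16,744,500 = $34,618,086.00.
Degree of operating leverage = $51,362,586.00 / $34,618,086.00 = 1.4837.
%ΔEBIT = DOL × %ΔSales = 1.4837 × -24.0% = -35.6%.

-35.6%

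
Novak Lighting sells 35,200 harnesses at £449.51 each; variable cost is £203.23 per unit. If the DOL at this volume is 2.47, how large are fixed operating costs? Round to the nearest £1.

£5,159,317

At 35,200 units, contribution = 35,200 × £246.28 = £8,669,056.00.
Since DOL = CM ÷ EBIT, EBIT = £8,669,056.00 ÷ 2.47 = £3,509,739.27.
Fixed costs = CM − EBIT = £8,669,056.00 − £3,509,739.27 = £5,159,317.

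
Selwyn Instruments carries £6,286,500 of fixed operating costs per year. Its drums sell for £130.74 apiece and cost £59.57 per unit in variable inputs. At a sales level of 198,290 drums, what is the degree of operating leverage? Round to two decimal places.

At 198,290 units, contribution = 198,290 × £71.17 = £14,112,299.30.
EBIT = £14,112,299.30 − £6,286,500 = £7,825,799.30.
Degree of operating leverage = £14,112,299.30 / £7,825,799.30 = 1.8033.

1.80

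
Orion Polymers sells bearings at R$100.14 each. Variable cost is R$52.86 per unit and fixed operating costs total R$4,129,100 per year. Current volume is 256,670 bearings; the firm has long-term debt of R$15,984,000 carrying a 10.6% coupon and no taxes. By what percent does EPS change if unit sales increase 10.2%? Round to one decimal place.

+19.6%

Contribution at this volume is 256,670 × R$47.28 = R$12,135,357.60.
Subtracting fixed costs: EBIT = R$12,135,357.60 − R$4,129,100 = R$8,006,257.60.
Interest = R$1,694,304.00, so EBIT − I = R$6,311,953.60.
Degree of combined leverage = contribution ÷ (EBIT − I) = R$12,135,357.60 ÷ R$6,311,953.60 = 1.9226.
EPS therefore changes by 1.9226 × (+10.2%) = +19.6%.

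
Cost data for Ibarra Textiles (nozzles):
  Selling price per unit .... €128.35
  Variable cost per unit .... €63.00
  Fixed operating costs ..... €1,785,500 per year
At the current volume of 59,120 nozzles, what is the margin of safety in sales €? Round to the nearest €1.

Contribution margin per unit = €128.35 − €63.00 = €65.35. Break-even units = €1,785,500 ÷ €65.35 = 27,322.11; break-even revenue = 27,322.11 × €128.35 = €3,506,793.04.
Actual sales revenue = 59,120 × €128.35 = €7,588,052.00.
Margin of safety = €7,588,052.00 − €3,506,793.04 = €4,081,259.

€4,081,259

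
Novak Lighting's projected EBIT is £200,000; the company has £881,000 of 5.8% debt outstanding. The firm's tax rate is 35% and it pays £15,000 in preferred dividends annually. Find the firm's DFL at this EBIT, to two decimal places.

Interest = £51,098.00.
Pre-tax preferred-dividend burden = £15,000 ÷ (1 − 0.35) = £23,076.92.
DFL = EBIT ÷ [EBIT − I − D_p/(1−t)] = £200,000 ÷ [£200,000 − £51,098.00 − £23,076.92] = £200,000 ÷ £125,825.08 = 1.5895.

1.59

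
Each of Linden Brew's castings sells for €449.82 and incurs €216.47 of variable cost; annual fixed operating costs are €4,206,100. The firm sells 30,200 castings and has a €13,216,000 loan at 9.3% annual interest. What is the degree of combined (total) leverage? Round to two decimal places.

4.37

Contribution at this volume is 30,200 × €233.35 = €7,047,170.00.
Subtracting fixed costs: EBIT = €7,047,170.00 − €4,206,100 = €2,841,070.00. Interest = €1,229,088.00, so EBIT − I = €1,611,982.00.
DCL = contribution ÷ (EBIT − I) = €7,047,170.00 ÷ €1,611,982.00 = 4.3717.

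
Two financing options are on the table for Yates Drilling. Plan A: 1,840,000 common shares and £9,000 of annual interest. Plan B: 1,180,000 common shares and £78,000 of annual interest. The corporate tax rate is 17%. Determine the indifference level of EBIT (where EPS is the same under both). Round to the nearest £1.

Set EPS_A = EPS_B: (EBIT − £9,000)(1 − 0.17) ÷ 1,840,000 = (EBIT − £78,000)(1 − 0.17) ÷ 1,180,000.
Cancelling (1 − t) and cross-multiplying: 1,180,000·(EBIT − 9,000) = 1,840,000·(EBIT − 78,000).
EBIT × (1,840,000 − 1,180,000) = 78,000 × 1,840,000 − 9,000 × 1,180,000 = 132,900,000,000, so EBIT = 132,900,000,000 ÷ 660,000 = 201,363.64.

£201,364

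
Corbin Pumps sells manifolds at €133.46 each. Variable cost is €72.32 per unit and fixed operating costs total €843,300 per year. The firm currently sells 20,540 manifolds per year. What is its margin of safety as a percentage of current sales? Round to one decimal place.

Unit CM = price − variable cost = €133.46 − €72.32 = €61.14. Break-even units = €843,300 ÷ €61.14 = 13,792.93; break-even revenue = 13,792.93 × €133.46 = €1,840,805.00.
Current sales = 20,540 × €133.46 = €2,741,268.40.
Margin of safety = (€2,741,268.40 − €1,840,805.00) ÷ €2,741,268.40 = 32.8%.

32.8%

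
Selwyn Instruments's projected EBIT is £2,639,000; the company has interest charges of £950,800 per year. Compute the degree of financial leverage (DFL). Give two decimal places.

1.56

Annual interest charges come to £950,800.00.
Degree of financial leverage = EBIT / (EBIT − interest) = £2,639,000 / £1,688,200.00 = 1.5632.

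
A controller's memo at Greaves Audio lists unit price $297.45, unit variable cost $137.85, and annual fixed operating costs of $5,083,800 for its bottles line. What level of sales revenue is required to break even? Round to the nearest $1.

$9,474,789

CM per unit = $297.45 − $137.85 = $159.60; CM ratio = $159.60 / $297.45 = 0.5366.
Break-even sales = FC ÷ CM ratio = $5,083,800 × $297.45 / $159.60 = $9,474,789.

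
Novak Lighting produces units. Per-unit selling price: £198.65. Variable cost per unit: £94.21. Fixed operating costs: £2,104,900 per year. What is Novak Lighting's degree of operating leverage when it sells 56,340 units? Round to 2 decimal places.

1.56

Total contribution margin = 56,340 × £104.44 = £5,884,149.60.
Operating income = contribution − fixed costs = £5,884,149.60 − £2,104,900 = £3,779,249.60.
Degree of operating leverage = £5,884,149.60 / £3,779,249.60 = 1.5570.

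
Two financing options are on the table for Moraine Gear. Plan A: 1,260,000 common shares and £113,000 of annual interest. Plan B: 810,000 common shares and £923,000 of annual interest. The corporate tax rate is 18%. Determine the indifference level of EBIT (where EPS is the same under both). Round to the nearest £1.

£2,381,000

At indifference, (EBIT − 113,000)(1 − t)/1,260,000 = (EBIT − 923,000)(1 − t)/810,000.
The (1 − t) factor cancels: (EBIT − 113,000) × 810,000 = (EBIT − 923,000) × 1,260,000.
Solving, EBIT = (923,000·1,260,000 − 113,000·810,000) / (1,260,000 − 810,000) = 1,071,450,000,000 / 450,000 = 2,381,000.00.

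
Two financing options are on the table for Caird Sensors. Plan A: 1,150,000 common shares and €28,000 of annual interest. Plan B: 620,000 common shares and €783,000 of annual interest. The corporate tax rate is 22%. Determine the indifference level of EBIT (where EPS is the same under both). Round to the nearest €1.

Set EPS_A = EPS_B: (EBIT − €28,000)(1 − 0.22) ÷ 1,150,000 = (EBIT − €783,000)(1 − 0.22) ÷ 620,000.
The (1 − t) factor cancels: (EBIT − 28,000) × 620,000 = (EBIT − 783,000) × 1,150,000.
Solving, EBIT = (783,000·1,150,000 − 28,000·620,000) / (1,150,000 − 620,000) = 883,090,000,000 / 530,000 = 1,666,207.55.

€1,666,208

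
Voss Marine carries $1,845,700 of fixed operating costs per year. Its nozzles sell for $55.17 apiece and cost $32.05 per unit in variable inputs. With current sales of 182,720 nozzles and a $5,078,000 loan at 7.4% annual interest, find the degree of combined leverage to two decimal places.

Contribution at this volume is 182,720 × $23.12 = $4,224,486.40.
EBIT = $4,224,486.40 − $1,845,700 = $2,378,786.40. Interest = $375,772.00.
DOL = $4,224,486.40 ÷ $2,378,786.40 = 1.7759; DFL = $2,378,786.40 ÷ $2,003,014.40 = 1.1876.
Combined leverage = 1.7759 × 1.1876 = 2.1091.

2.11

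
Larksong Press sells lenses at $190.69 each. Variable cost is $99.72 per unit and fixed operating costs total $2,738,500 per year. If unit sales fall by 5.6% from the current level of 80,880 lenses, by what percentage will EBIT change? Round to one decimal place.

-8.9%

Total contribution margin = 80,880 × $90.97 = $7,357,653.60.
Operating income = contribution − fixed costs = $7,357,653.60 − $2,738,500 = $4,619,153.60.
So DOL = total CM / EBIT = $7,357,653.60 / $4,619,153.60 = 1.5929.
Operating income changes by 1.5929 × -5.6% = -8.9%.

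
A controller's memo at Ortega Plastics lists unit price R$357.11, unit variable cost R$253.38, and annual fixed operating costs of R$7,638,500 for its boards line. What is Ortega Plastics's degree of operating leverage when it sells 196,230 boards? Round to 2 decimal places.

1.60

Total contribution margin = 196,230 × R$103.73 = R$20,354,937.90.
Operating income = contribution − fixed costs = R$20,354,937.90 − R$7,638,500 = R$12,716,437.90.
Degree of operating leverage = R$20,354,937.90 / R$12,716,437.90 = 1.6007.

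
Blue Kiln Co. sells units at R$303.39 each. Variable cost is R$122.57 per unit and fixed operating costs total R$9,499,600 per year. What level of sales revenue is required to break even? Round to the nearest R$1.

R$15,938,965

Contribution margin per unit = R$303.39 − R$122.57 = R$180.82, a CM ratio of R$180.82 ÷ R$303.39 = 0.5960.
Break-even sales = FC ÷ CM ratio = R$9,499,600 × R$303.39 / R$180.82 = R$15,938,965.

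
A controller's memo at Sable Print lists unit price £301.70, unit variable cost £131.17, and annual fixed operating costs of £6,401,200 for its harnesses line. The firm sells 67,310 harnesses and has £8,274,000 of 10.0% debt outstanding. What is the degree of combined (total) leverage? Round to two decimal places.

At 67,310 units, contribution = 67,310 × £170.53 = £11,478,374.30.
Operating income = contribution − fixed costs = £11,478,374.30 − £6,401,200 = £5,077,174.30. Interest = £827,400.00, so EBIT − I = £4,249,774.30.
DCL = contribution ÷ (EBIT − I) = £11,478,374.30 ÷ £4,249,774.30 = 2.7009.

2.70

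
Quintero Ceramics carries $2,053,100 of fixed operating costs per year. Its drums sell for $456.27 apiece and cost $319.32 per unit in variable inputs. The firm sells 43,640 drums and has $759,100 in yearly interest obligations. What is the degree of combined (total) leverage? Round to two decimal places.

Total contribution margin = 43,640 × $136.95 = $5,976,498.00.
Operating income = contribution − fixed costs = $5,976,498.00 − $2,053,100 = $3,923,398.00. Interest = $759,100.00.
DOL = $5,976,498.00 ÷ $3,923,398.00 = 1.5233; DFL = $3,923,398.00 ÷ $3,164,298.00 = 1.2399.
Combined leverage = 1.5233 × 1.2399 = 1.8887.

1.89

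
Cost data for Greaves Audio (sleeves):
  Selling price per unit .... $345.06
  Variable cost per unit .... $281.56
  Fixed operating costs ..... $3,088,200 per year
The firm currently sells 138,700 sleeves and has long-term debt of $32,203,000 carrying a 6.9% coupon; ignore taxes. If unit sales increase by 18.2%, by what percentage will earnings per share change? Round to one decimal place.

Contribution at this volume is 138,700 × $63.50 = $8,807,450.00.
Operating income = contribution − fixed costs = $8,807,450.00 − $3,088,200 = $5,719,250.00.
After interest of $2,222,007.00, pre-tax earnings = $3,497,243.00.
DCL = total CM / (EBIT − I) = $8,807,450.00 / $3,497,243.00 = 2.5184.
%ΔEPS = DCL × %ΔSales = 2.5184 × +18.2% = +45.8%.

+45.8%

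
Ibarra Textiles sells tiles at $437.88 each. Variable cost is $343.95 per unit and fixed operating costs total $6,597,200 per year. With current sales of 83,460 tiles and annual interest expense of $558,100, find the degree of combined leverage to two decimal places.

At 83,460 units, contribution = 83,460 × $93.93 = $7,839,397.80.
Operating income = contribution − fixed costs = $7,839,397.80 − $6,597,200 = $1,242,197.80. Interest = $558,100.00, so EBIT − I = $684,097.80.
DCL = contribution ÷ (EBIT − I) = $7,839,397.80 ÷ $684,097.80 = 11.4595.

11.46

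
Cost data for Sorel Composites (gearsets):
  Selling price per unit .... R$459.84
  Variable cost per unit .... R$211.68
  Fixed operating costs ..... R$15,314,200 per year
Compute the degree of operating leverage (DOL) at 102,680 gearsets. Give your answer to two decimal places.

2.51

At 102,680 units, contribution = 102,680 × R$248.16 = R$25,481,068.80.
EBIT = R$25,481,068.80 − R$15,314,200 = R$10,166,868.80.
DOL = contribution ÷ EBIT = R$25,481,068.80 ÷ R$10,166,868.80 = 2.5063.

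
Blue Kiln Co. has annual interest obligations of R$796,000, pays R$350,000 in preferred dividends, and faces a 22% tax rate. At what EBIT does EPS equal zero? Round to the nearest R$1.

R$1,244,718

Preferred dividends are paid after tax, so their pre-tax equivalent is R$350,000 ÷ (1 − 0.22) = R$448,717.95.
EPS = 0 when EBIT covers interest plus the pre-tax preferred burden: R$796,000 + R$448,717.95 = R$1,244,717.95.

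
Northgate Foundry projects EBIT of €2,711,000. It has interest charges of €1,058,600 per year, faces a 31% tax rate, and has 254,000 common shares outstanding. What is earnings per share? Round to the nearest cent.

€4.49

Pre-tax income = €2,711,000 − €1,058,600.00 = €1,652,400.00.
Net income = €1,652,400.00 × (1 − 0.31) = €1,140,156.00.
EPS = €1,140,156.00 ÷ 254,000 = €4.49.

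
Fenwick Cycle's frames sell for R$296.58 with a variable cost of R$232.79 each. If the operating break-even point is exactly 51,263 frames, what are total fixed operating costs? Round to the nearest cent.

Contribution margin per unit = R$296.58 − R$232.79 = R$63.79.
Fixed costs = break-even units × CM = 51,263 × R$63.79 = R$3,270,066.77.

R$3,270,066.77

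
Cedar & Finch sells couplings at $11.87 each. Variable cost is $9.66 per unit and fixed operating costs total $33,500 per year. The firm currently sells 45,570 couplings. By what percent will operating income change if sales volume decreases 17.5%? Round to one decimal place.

At 45,570 units, contribution = 45,570 × $2.21 = $100,709.70.
Operating income = contribution − fixed costs = $100,709.70 − $33,500 = $67,209.70.
DOL = contribution ÷ EBIT = $100,709.70 ÷ $67,209.70 = 1.4984.
Operating income changes by 1.4984 × -17.5% = -26.2%.

-26.2%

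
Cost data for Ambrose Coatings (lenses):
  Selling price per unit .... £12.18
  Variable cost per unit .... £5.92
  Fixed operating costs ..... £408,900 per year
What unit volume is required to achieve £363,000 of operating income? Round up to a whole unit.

123,307 lenses

Unit CM = price − variable cost = £12.18 − £5.92 = £6.26.
Units = (FC + target) / CM = (£408,900 + £363,000) / £6.26 = 123,306.71, so 123,307 lenses.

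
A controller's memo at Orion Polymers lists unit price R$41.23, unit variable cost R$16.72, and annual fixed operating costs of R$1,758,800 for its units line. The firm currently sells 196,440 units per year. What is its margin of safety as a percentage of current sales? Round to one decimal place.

Each unit contributes R$41.23 − R$16.72 = R$24.51. Break-even units = R$1,758,800 ÷ R$24.51 = 71,758.47; break-even revenue = 71,758.47 × R$41.23 = R$2,958,601.55.
Current sales = 196,440 × R$41.23 = R$8,099,221.20.
Margin of safety = (R$8,099,221.20 − R$2,958,601.55) ÷ R$8,099,221.20 = 63.5%.

63.5%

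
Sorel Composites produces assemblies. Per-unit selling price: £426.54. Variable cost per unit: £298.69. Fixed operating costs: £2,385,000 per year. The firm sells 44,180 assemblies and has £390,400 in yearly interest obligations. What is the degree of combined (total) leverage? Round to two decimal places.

Contribution at this volume is 44,180 × £127.85 = £5,648,413.00.
Subtracting fixed costs: EBIT = £5,648,413.00 − £2,385,000 = £3,263,413.00. Interest = £390,400.00, so EBIT − I = £2,873,013.00.
Degree of total leverage = total CM / (EBIT − interest) = £5,648,413.00 / £2,873,013.00 = 1.9660.

1.97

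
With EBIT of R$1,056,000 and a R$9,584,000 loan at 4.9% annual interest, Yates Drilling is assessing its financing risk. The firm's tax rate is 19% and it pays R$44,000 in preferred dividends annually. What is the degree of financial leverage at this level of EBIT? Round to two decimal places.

1.98

Annual interest charges come to R$469,616.00.
Preferred dividends grossed up pre-tax: R$44,000 / (1 − 0.19) = R$54,320.99.
DFL = EBIT ÷ [EBIT − I − D_p/(1−t)] = R$1,056,000 ÷ [R$1,056,000 − R$469,616.00 − R$54,320.99] = R$1,056,000 ÷ R$532,063.01 = 1.9847.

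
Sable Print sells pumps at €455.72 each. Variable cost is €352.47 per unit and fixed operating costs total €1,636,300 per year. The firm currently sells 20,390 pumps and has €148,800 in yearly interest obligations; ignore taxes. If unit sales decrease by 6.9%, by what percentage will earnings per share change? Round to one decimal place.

-45.4%

At 20,390 units, contribution = 20,390 × €103.25 = €2,105,267.50.
EBIT = €2,105,267.50 − €1,636,300 = €468,967.50.
Interest = €148,800.00, so EBIT − I = €320,167.50.
DCL = total CM / (EBIT − I) = €2,105,267.50 / €320,167.50 = 6.5755.
%ΔEPS = DCL × %ΔSales = 6.5755 × -6.9% = -45.4%.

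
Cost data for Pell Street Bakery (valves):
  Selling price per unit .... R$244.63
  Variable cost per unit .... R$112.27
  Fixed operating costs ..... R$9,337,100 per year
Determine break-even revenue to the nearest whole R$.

R$17,256,987

Contribution margin per unit = R$244.63 − R$112.27 = R$132.36, a CM ratio of R$132.36 ÷ R$244.63 = 0.5411.
Break-even sales = FC ÷ CM ratio = R$9,337,100 × R$244.63 / R$132.36 = R$17,256,987.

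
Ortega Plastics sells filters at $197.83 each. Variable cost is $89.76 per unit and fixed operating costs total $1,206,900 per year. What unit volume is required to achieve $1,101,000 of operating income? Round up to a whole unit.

Contribution margin per unit = $197.83 − $89.76 = $108.07.
Required volume = (fixed costs + target profit) ÷ CM = ($1,206,900 + $1,101,000) ÷ $108.07 = 21,355.60, so 21,356 filters.

21,356 filters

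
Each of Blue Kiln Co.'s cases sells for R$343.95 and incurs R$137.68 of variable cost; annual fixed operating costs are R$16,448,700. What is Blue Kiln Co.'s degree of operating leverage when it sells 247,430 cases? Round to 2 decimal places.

Total contribution margin = 247,430 × R$206.27 = R$51,037,386.10.
EBIT = R$51,037,386.10 − R$16,448,700 = R$34,588,686.10.
So DOL = total CM / EBIT = R$51,037,386.10 / R$34,588,686.10 = 1.4756.

1.48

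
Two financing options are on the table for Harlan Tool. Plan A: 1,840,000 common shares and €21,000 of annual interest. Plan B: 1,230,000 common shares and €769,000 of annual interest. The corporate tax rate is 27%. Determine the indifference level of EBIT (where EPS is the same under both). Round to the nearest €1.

At indifference, (EBIT − 21,000)(1 − t)/1,840,000 = (EBIT − 769,000)(1 − t)/1,230,000.
Cancelling (1 − t) and cross-multiplying: 1,230,000·(EBIT − 21,000) = 1,840,000·(EBIT − 769,000).
Solving, EBIT = (769,000·1,840,000 − 21,000·1,230,000) / (1,840,000 − 1,230,000) = 1,389,130,000,000 / 610,000 = 2,277,262.30.

€2,277,262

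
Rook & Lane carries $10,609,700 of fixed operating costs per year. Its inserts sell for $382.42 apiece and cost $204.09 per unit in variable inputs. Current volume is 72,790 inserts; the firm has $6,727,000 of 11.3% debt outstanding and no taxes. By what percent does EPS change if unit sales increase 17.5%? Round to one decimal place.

Contribution at this volume is 72,790 × $178.33 = $12,980,640.70.
Subtracting fixed costs: EBIT = $12,980,640.70 − $10,609,700 = $2,370,940.70.
Interest = $760,151.00, so EBIT − I = $1,610,789.70.
Degree of combined leverage = contribution ÷ (EBIT − I) = $12,980,640.70 ÷ $1,610,789.70 = 8.0586.
%ΔEPS = DCL × %ΔSales = 8.0586 × +17.5% = +141.0%.

+141.0%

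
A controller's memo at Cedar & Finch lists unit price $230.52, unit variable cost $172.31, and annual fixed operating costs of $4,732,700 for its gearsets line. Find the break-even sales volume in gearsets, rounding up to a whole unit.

Contribution margin per unit = $230.52 − $172.31 = $58.21.
Units to break even: $4,732,700 ÷ $58.21 = 81,303.90, rounded up to 81,304.

81,304 gearsets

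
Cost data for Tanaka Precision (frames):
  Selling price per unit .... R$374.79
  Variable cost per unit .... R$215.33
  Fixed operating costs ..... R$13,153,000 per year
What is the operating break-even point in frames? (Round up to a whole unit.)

82,485 frames

Contribution margin per unit = R$374.79 − R$215.33 = R$159.46.
Break-even volume = fixed costs ÷ CM per unit = R$13,153,000 ÷ R$159.46 = 82,484.64, so 82,485 frames.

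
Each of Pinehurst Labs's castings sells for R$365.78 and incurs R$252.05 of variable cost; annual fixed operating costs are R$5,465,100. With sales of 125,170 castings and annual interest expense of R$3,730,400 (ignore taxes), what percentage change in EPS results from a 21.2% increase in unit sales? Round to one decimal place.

Total contribution margin = 125,170 × R$113.73 = R$14,235,584.10.
EBIT = R$14,235,584.10 − R$5,465,100 = R$8,770,484.10.
Interest = R$3,730,400.00, so EBIT − I = R$5,040,084.10.
DCL = total CM / (EBIT − I) = R$14,235,584.10 / R$5,040,084.10 = 2.8245.
%ΔEPS = DCL × %ΔSales = 2.8245 × +21.2% = +59.9%.

+59.9%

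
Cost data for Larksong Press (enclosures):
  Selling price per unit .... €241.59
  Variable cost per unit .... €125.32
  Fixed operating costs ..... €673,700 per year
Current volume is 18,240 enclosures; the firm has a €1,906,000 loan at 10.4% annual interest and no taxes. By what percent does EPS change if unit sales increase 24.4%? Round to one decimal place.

+41.4%

Contribution at this volume is 18,240 × €116.27 = €2,120,764.80.
EBIT = €2,120,764.80 − €673,700 = €1,447,064.80.
After interest of €198,224.00, pre-tax earnings = €1,248,840.80.
DCL = total CM / (EBIT − I) = €2,120,764.80 / €1,248,840.80 = 1.6982.
EPS therefore changes by 1.6982 × (+24.4%) = +41.4%.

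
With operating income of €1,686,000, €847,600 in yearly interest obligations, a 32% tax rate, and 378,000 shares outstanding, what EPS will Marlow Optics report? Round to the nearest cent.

€1.51

Interest = €847,600.00, so EBT = €1,686,000 − €847,600.00 = €838,400.00.
After tax at 32%: net income = €838,400.00 × 0.68 = €570,112.00.
Per share: €570,112.00 / 378,000 shares = €1.51.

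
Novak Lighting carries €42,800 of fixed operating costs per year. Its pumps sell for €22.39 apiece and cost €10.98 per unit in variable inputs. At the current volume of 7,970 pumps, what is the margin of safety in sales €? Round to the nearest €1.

Contribution margin per unit = €22.39 − €10.98 = €11.41. Break-even units = €42,800 ÷ €11.41 = 3,751.10; break-even revenue = 3,751.10 × €22.39 = €83,987.03.
Current sales = 7,970 × €22.39 = €178,448.30.
Margin of safety = €178,448.30 − €83,987.03 = €94,461.

€94,461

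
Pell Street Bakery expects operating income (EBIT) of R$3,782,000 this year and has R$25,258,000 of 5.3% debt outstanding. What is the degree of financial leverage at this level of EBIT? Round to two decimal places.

1.55

Annual interest charges come to R$1,338,674.00.
DFL = EBIT ÷ (EBIT − I) = R$3,782,000 ÷ (R$3,782,000 − R$1,338,674.00) = R$3,782,000 ÷ R$2,443,326.00 = 1.5479.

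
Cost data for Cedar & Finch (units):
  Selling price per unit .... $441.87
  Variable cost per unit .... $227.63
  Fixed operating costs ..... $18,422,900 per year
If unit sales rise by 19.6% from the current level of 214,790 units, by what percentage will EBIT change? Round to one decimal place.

+32.7%

At 214,790 units, contribution = 214,790 × $214.24 = $46,016,609.60.
Operating income = contribution − fixed costs = $46,016,609.60 − $18,422,900 = $27,593,709.60.
So DOL = total CM / EBIT = $46,016,609.60 / $27,593,709.60 = 1.6676.
%ΔEBIT = DOL × %ΔSales = 1.6676 × +19.6% = +32.7%.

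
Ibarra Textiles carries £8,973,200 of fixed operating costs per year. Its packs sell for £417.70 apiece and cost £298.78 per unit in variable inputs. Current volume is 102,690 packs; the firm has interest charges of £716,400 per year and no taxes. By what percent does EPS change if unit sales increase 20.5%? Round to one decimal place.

+99.3%

Total contribution margin = 102,690 × £118.92 = £12,211,894.80.
Operating income = contribution − fixed costs = £12,211,894.80 − £8,973,200 = £3,238,694.80.
After interest of £716,400.00, pre-tax earnings = £2,522,294.80.
Degree of combined leverage = contribution ÷ (EBIT − I) = £12,211,894.80 ÷ £2,522,294.80 = 4.8416.
EPS therefore changes by 4.8416 × (+20.5%) = +99.3%.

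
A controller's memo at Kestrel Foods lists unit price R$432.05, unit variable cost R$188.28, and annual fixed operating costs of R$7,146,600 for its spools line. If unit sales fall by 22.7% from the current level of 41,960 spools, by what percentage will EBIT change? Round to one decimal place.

At 41,960 units, contribution = 41,960 × R$243.77 = R$10,228,589.20.
Subtracting fixed costs: EBIT = R$10,228,589.20 − R$7,146,600 = R$3,081,989.20.
Degree of operating leverage = R$10,228,589.20 / R$3,081,989.20 = 3.3188.
So EBIT moves 3.3188 × (-22.7%) = -75.3%.

-75.3%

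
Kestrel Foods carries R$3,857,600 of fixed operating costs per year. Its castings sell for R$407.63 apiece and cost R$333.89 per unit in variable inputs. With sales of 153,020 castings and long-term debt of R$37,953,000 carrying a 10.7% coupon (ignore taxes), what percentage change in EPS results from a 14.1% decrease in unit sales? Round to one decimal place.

At 153,020 units, contribution = 153,020 × R$73.74 = R$11,283,694.80.
EBIT = R$11,283,694.80 − R$3,857,600 = R$7,426,094.80.
Interest = R$4,060,971.00, so EBIT − I = R$3,365,123.80.
DCL = total CM / (EBIT − I) = R$11,283,694.80 / R$3,365,123.80 = 3.3531.
%ΔEPS = DCL × %ΔSales = 3.3531 × -14.1% = -47.3%.

-47.3%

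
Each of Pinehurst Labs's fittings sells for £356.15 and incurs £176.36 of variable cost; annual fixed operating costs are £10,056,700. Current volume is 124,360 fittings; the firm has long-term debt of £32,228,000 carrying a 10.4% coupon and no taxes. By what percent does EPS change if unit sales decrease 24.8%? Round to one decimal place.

Contribution at this volume is 124,360 × £179.79 = £22,358,684.40.
EBIT = £22,358,684.40 − £10,056,700 = £12,301,984.40.
After interest of £3,351,712.00, pre-tax earnings = £8,950,272.40.
Degree of combined leverage = contribution ÷ (EBIT − I) = £22,358,684.40 ÷ £8,950,272.40 = 2.4981.
%ΔEPS = DCL × %ΔSales = 2.4981 × -24.8% = -62.0%.

-62.0%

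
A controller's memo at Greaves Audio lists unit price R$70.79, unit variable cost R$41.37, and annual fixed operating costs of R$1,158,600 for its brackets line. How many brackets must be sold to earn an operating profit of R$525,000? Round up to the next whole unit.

57,227 brackets

Each unit contributes R$70.79 − R$41.37 = R$29.42.
Units = (FC + target) / CM = (R$1,158,600 + R$525,000) / R$29.42 = 57,226.38, so 57,227 brackets.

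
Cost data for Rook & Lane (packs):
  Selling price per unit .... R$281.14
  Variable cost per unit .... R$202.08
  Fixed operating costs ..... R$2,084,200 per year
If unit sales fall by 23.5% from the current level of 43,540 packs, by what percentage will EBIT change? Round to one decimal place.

Total contribution margin = 43,540 × R$79.06 = R$3,442,272.40.
Subtracting fixed costs: EBIT = R$3,442,272.40 − R$2,084,200 = R$1,358,072.40.
Degree of operating leverage = R$3,442,272.40 / R$1,358,072.40 = 2.5347.
%ΔEBIT = DOL × %ΔSales = 2.5347 × -23.5% = -59.6%.

-59.6%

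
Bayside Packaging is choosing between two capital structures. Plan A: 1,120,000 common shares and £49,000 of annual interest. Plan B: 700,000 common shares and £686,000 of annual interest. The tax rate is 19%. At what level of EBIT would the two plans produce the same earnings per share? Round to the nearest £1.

At indifference, (EBIT − 49,000)(1 − t)/1,120,000 = (EBIT − 686,000)(1 − t)/700,000.
Cancelling (1 − t) and cross-multiplying: 700,000·(EBIT − 49,000) = 1,120,000·(EBIT − 686,000).
Solving, EBIT = (686,000·1,120,000 − 49,000·700,000) / (1,120,000 − 700,000) = 734,020,000,000 / 420,000 = 1,747,666.67.

£1,747,667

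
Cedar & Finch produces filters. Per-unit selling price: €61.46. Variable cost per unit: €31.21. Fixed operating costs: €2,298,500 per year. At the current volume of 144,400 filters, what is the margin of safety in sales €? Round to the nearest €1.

Unit CM = price − variable cost = €61.46 − €31.21 = €30.25. Break-even units = €2,298,500 ÷ €30.25 = 75,983.47; break-even revenue = 75,983.47 × €61.46 = €4,669,944.13.
Actual sales revenue = 144,400 × €61.46 = €8,874,824.00.
Margin of safety = €8,874,824.00 − €4,669,944.13 = €4,204,880.

€4,204,880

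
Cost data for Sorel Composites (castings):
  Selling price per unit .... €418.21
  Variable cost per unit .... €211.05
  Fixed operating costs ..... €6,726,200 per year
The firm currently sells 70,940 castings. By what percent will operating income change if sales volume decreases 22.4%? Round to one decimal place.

Total contribution margin = 70,940 × €207.16 = €14,695,930.40.
Operating income = contribution − fixed costs = €14,695,930.40 − €6,726,200 = €7,969,730.40.
Degree of operating leverage = €14,695,930.40 / €7,969,730.40 = 1.8440.
%ΔEBIT = DOL × %ΔSales = 1.8440 × -22.4% = -41.3%.

-41.3%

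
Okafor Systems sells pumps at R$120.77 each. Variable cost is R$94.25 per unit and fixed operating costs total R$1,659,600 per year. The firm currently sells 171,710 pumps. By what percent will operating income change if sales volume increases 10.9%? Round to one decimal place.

Total contribution margin = 171,710 × R$26.52 = R$4,553,749.20.
EBIT = R$4,553,749.20 − R$1,659,600 = R$2,894,149.20.
DOL = contribution ÷ EBIT = R$4,553,749.20 ÷ R$2,894,149.20 = 1.5734.
%ΔEBIT = DOL × %ΔSales = 1.5734 × +10.9% = +17.2%.

+17.2%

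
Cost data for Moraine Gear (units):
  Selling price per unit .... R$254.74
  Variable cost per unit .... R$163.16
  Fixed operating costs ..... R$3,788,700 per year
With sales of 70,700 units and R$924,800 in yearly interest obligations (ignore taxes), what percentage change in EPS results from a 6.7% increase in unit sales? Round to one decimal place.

+24.6%

At 70,700 units, contribution = 70,700 × R$91.58 = R$6,474,706.00.
EBIT = R$6,474,706.00 − R$3,788,700 = R$2,686,006.00.
After interest of R$924,800.00, pre-tax earnings = R$1,761,206.00.
DCL = total CM / (EBIT − I) = R$6,474,706.00 / R$1,761,206.00 = 3.6763.
%ΔEPS = DCL × %ΔSales = 3.6763 × +6.7% = +24.6%.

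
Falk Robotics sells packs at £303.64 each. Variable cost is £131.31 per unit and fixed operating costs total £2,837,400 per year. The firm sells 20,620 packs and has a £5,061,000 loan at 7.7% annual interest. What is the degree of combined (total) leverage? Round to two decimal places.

10.89

Contribution at this volume is 20,620 × £172.33 = £3,553,444.60.
EBIT = £3,553,444.60 − £2,837,400 = £716,044.60. Interest = £389,697.00.
DOL = £3,553,444.60 ÷ £716,044.60 = 4.9626; DFL = £716,044.60 ÷ £326,347.60 = 2.1941.
DCL = DOL × DFL = 4.9626 × 2.1941 = 10.8884.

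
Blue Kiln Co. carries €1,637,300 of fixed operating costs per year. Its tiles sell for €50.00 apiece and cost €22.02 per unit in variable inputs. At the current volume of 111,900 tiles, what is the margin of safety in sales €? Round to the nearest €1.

€2,669,160

Contribution margin per unit = €50.00 − €22.02 = €27.98. Break-even units = €1,637,300 ÷ €27.98 = 58,516.80; break-even revenue = 58,516.80 × €50.00 = €2,925,839.89.
Actual sales revenue = 111,900 × €50.00 = €5,595,000.00.
Margin of safety = €5,595,000.00 − €2,925,839.89 = €2,669,160.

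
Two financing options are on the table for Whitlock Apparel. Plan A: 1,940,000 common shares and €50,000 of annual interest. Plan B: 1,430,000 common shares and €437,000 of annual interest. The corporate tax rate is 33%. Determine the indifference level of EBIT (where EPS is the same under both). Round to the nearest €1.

€1,522,118

Set EPS_A = EPS_B: (EBIT − €50,000)(1 − 0.33) ÷ 1,940,000 = (EBIT − €437,000)(1 − 0.33) ÷ 1,430,000.
Cancelling (1 − t) and cross-multiplying: 1,430,000·(EBIT − 50,000) = 1,940,000·(EBIT − 437,000).
Solving, EBIT = (437,000·1,940,000 − 50,000·1,430,000) / (1,940,000 − 1,430,000) = 776,280,000,000 / 510,000 = 1,522,117.65.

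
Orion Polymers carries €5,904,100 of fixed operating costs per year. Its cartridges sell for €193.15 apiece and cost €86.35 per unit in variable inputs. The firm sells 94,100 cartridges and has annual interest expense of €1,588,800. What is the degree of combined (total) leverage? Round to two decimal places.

At 94,100 units, contribution = 94,100 × €106.80 = €10,049,880.00.
Subtracting fixed costs: EBIT = €10,049,880.00 − €5,904,100 = €4,145,780.00. Interest = €1,588,800.00, so EBIT − I = €2,556,980.00.
DCL = contribution ÷ (EBIT − I) = €10,049,880.00 ÷ €2,556,980.00 = 3.9304.

3.93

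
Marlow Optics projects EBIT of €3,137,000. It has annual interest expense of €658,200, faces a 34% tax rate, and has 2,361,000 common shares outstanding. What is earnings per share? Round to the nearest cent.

Pre-tax income = €3,137,000 − €658,200.00 = €2,478,800.00.
After tax at 34%: net income = €2,478,800.00 × 0.66 = €1,636,008.00.
Per share: €1,636,008.00 / 2,361,000 shares = €0.69.

€0.69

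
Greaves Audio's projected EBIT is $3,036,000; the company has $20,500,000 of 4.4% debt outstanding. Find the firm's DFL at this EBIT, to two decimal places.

Interest = $902,000.00.
Degree of financial leverage = EBIT / (EBIT − interest) = $3,036,000 / $2,134,000.00 = 1.4227.

1.42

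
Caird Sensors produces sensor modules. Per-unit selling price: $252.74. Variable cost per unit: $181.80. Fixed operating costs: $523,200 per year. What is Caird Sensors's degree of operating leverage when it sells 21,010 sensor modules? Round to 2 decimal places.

Contribution at this volume is 21,010 × $70.94 = $1,490,449.40.
EBIT = $1,490,449.40 − $523,200 = $967,249.40.
Degree of operating leverage = $1,490,449.40 / $967,249.40 = 1.5409.

1.54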